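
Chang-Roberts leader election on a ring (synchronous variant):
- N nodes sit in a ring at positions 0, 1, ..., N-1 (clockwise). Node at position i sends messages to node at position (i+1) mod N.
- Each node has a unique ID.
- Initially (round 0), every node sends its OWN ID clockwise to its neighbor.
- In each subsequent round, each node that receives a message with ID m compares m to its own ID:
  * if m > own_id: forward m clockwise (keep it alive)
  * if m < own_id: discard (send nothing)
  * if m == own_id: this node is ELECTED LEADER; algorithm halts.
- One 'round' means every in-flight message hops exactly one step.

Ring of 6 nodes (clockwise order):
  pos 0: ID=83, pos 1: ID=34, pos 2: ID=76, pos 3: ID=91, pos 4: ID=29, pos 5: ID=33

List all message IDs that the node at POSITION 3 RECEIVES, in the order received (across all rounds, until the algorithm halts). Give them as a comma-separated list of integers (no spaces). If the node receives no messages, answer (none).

Answer: 76,83,91

Derivation:
Round 1: pos1(id34) recv 83: fwd; pos2(id76) recv 34: drop; pos3(id91) recv 76: drop; pos4(id29) recv 91: fwd; pos5(id33) recv 29: drop; pos0(id83) recv 33: drop
Round 2: pos2(id76) recv 83: fwd; pos5(id33) recv 91: fwd
Round 3: pos3(id91) recv 83: drop; pos0(id83) recv 91: fwd
Round 4: pos1(id34) recv 91: fwd
Round 5: pos2(id76) recv 91: fwd
Round 6: pos3(id91) recv 91: ELECTED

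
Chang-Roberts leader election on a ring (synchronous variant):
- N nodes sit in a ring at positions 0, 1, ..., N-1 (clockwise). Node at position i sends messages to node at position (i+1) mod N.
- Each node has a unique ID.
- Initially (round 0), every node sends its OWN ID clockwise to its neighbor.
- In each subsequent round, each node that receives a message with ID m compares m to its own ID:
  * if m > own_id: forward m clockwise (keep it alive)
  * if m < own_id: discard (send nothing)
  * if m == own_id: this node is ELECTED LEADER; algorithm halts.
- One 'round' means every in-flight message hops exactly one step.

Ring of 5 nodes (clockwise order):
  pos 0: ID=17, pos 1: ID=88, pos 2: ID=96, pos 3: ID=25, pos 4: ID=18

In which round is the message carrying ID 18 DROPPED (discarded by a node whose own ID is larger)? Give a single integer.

Round 1: pos1(id88) recv 17: drop; pos2(id96) recv 88: drop; pos3(id25) recv 96: fwd; pos4(id18) recv 25: fwd; pos0(id17) recv 18: fwd
Round 2: pos4(id18) recv 96: fwd; pos0(id17) recv 25: fwd; pos1(id88) recv 18: drop
Round 3: pos0(id17) recv 96: fwd; pos1(id88) recv 25: drop
Round 4: pos1(id88) recv 96: fwd
Round 5: pos2(id96) recv 96: ELECTED
Message ID 18 originates at pos 4; dropped at pos 1 in round 2

Answer: 2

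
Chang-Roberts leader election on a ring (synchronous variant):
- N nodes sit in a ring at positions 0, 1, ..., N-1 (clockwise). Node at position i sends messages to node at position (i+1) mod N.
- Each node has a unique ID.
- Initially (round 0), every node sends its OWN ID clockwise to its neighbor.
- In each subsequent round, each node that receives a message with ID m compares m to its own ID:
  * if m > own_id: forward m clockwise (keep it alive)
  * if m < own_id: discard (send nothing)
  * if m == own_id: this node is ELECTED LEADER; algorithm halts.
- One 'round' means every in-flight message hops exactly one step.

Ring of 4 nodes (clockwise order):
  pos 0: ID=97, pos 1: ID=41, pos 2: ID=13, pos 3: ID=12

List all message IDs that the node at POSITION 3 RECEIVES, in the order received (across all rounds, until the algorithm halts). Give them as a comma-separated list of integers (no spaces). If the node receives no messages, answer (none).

Answer: 13,41,97

Derivation:
Round 1: pos1(id41) recv 97: fwd; pos2(id13) recv 41: fwd; pos3(id12) recv 13: fwd; pos0(id97) recv 12: drop
Round 2: pos2(id13) recv 97: fwd; pos3(id12) recv 41: fwd; pos0(id97) recv 13: drop
Round 3: pos3(id12) recv 97: fwd; pos0(id97) recv 41: drop
Round 4: pos0(id97) recv 97: ELECTED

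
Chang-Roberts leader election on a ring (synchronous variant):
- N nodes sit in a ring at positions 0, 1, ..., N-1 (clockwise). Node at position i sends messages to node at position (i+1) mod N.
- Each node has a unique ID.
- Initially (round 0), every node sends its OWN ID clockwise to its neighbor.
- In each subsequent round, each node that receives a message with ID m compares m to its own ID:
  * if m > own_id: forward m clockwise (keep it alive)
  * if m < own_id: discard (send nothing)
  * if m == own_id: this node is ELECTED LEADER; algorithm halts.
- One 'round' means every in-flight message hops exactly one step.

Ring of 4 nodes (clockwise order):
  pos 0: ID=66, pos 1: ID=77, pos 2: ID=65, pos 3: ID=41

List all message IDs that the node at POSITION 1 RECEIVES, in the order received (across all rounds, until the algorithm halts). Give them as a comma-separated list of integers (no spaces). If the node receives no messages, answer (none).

Answer: 66,77

Derivation:
Round 1: pos1(id77) recv 66: drop; pos2(id65) recv 77: fwd; pos3(id41) recv 65: fwd; pos0(id66) recv 41: drop
Round 2: pos3(id41) recv 77: fwd; pos0(id66) recv 65: drop
Round 3: pos0(id66) recv 77: fwd
Round 4: pos1(id77) recv 77: ELECTED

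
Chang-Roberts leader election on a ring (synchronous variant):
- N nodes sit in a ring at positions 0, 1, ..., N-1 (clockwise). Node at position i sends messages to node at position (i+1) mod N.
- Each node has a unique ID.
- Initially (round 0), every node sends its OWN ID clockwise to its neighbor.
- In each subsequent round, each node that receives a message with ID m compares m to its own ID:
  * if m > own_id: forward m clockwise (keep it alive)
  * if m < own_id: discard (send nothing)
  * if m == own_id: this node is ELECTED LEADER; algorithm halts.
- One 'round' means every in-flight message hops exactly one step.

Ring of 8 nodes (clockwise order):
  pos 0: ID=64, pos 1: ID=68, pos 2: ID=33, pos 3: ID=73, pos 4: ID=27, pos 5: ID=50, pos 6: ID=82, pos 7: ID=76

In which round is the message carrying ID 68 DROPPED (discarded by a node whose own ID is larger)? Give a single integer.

Round 1: pos1(id68) recv 64: drop; pos2(id33) recv 68: fwd; pos3(id73) recv 33: drop; pos4(id27) recv 73: fwd; pos5(id50) recv 27: drop; pos6(id82) recv 50: drop; pos7(id76) recv 82: fwd; pos0(id64) recv 76: fwd
Round 2: pos3(id73) recv 68: drop; pos5(id50) recv 73: fwd; pos0(id64) recv 82: fwd; pos1(id68) recv 76: fwd
Round 3: pos6(id82) recv 73: drop; pos1(id68) recv 82: fwd; pos2(id33) recv 76: fwd
Round 4: pos2(id33) recv 82: fwd; pos3(id73) recv 76: fwd
Round 5: pos3(id73) recv 82: fwd; pos4(id27) recv 76: fwd
Round 6: pos4(id27) recv 82: fwd; pos5(id50) recv 76: fwd
Round 7: pos5(id50) recv 82: fwd; pos6(id82) recv 76: drop
Round 8: pos6(id82) recv 82: ELECTED
Message ID 68 originates at pos 1; dropped at pos 3 in round 2

Answer: 2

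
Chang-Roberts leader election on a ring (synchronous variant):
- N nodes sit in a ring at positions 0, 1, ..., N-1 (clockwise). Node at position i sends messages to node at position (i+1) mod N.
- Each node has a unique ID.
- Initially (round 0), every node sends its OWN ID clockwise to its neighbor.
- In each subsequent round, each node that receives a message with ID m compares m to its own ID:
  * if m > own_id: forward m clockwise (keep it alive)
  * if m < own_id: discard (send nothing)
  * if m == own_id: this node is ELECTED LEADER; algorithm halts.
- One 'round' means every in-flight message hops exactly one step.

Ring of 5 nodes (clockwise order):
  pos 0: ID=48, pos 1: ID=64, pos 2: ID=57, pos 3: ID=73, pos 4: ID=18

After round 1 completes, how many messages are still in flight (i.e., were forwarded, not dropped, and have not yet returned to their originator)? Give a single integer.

Answer: 2

Derivation:
Round 1: pos1(id64) recv 48: drop; pos2(id57) recv 64: fwd; pos3(id73) recv 57: drop; pos4(id18) recv 73: fwd; pos0(id48) recv 18: drop
After round 1: 2 messages still in flight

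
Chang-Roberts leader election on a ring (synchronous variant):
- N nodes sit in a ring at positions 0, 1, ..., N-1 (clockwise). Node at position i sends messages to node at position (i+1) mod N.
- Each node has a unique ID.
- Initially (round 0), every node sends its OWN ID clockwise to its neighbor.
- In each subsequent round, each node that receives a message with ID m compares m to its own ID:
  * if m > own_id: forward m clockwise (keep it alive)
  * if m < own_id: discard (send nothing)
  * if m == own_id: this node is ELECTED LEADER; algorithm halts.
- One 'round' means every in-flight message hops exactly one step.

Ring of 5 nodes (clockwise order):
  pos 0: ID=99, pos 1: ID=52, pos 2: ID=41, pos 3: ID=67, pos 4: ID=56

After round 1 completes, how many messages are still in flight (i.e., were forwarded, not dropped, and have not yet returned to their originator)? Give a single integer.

Round 1: pos1(id52) recv 99: fwd; pos2(id41) recv 52: fwd; pos3(id67) recv 41: drop; pos4(id56) recv 67: fwd; pos0(id99) recv 56: drop
After round 1: 3 messages still in flight

Answer: 3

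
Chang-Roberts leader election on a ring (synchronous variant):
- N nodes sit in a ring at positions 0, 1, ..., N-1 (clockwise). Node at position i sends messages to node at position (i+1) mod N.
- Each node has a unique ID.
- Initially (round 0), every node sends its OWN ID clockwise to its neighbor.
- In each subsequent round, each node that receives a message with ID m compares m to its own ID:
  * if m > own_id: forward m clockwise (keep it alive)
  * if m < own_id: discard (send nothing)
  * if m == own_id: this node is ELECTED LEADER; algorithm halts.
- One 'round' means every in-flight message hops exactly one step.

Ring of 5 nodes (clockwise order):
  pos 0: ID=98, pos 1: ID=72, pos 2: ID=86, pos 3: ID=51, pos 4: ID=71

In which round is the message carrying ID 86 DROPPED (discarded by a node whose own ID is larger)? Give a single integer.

Answer: 3

Derivation:
Round 1: pos1(id72) recv 98: fwd; pos2(id86) recv 72: drop; pos3(id51) recv 86: fwd; pos4(id71) recv 51: drop; pos0(id98) recv 71: drop
Round 2: pos2(id86) recv 98: fwd; pos4(id71) recv 86: fwd
Round 3: pos3(id51) recv 98: fwd; pos0(id98) recv 86: drop
Round 4: pos4(id71) recv 98: fwd
Round 5: pos0(id98) recv 98: ELECTED
Message ID 86 originates at pos 2; dropped at pos 0 in round 3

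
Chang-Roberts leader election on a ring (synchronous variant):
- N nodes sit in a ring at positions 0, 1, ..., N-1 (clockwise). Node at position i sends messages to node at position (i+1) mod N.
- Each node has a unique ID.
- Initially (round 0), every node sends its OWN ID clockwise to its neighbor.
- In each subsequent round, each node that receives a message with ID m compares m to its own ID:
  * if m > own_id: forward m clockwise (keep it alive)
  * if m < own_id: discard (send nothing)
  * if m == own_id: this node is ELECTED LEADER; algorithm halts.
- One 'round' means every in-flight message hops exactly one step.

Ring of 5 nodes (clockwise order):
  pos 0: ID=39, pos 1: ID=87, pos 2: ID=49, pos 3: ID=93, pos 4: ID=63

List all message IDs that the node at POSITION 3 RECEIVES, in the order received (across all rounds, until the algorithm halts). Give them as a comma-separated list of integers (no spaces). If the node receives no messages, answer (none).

Round 1: pos1(id87) recv 39: drop; pos2(id49) recv 87: fwd; pos3(id93) recv 49: drop; pos4(id63) recv 93: fwd; pos0(id39) recv 63: fwd
Round 2: pos3(id93) recv 87: drop; pos0(id39) recv 93: fwd; pos1(id87) recv 63: drop
Round 3: pos1(id87) recv 93: fwd
Round 4: pos2(id49) recv 93: fwd
Round 5: pos3(id93) recv 93: ELECTED

Answer: 49,87,93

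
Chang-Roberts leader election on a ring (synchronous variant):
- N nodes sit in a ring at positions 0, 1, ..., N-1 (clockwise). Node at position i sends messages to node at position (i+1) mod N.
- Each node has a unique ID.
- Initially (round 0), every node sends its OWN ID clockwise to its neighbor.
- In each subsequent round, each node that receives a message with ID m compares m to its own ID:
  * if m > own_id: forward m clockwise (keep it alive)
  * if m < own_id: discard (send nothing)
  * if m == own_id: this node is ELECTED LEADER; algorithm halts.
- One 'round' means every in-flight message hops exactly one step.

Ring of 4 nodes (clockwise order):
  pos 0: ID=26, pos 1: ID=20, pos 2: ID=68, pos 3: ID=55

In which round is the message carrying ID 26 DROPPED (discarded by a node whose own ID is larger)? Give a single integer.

Answer: 2

Derivation:
Round 1: pos1(id20) recv 26: fwd; pos2(id68) recv 20: drop; pos3(id55) recv 68: fwd; pos0(id26) recv 55: fwd
Round 2: pos2(id68) recv 26: drop; pos0(id26) recv 68: fwd; pos1(id20) recv 55: fwd
Round 3: pos1(id20) recv 68: fwd; pos2(id68) recv 55: drop
Round 4: pos2(id68) recv 68: ELECTED
Message ID 26 originates at pos 0; dropped at pos 2 in round 2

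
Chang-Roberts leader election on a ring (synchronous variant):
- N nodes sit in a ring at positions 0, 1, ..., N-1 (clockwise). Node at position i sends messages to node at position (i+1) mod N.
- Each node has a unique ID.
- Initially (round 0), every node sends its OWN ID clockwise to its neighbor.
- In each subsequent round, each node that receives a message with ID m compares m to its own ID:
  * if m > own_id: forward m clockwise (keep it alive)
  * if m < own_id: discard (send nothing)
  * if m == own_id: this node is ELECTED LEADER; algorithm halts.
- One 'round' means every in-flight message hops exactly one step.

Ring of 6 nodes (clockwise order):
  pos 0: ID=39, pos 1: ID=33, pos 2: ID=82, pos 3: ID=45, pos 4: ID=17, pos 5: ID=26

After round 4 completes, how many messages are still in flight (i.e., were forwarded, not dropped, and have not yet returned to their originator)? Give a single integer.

Answer: 2

Derivation:
Round 1: pos1(id33) recv 39: fwd; pos2(id82) recv 33: drop; pos3(id45) recv 82: fwd; pos4(id17) recv 45: fwd; pos5(id26) recv 17: drop; pos0(id39) recv 26: drop
Round 2: pos2(id82) recv 39: drop; pos4(id17) recv 82: fwd; pos5(id26) recv 45: fwd
Round 3: pos5(id26) recv 82: fwd; pos0(id39) recv 45: fwd
Round 4: pos0(id39) recv 82: fwd; pos1(id33) recv 45: fwd
After round 4: 2 messages still in flight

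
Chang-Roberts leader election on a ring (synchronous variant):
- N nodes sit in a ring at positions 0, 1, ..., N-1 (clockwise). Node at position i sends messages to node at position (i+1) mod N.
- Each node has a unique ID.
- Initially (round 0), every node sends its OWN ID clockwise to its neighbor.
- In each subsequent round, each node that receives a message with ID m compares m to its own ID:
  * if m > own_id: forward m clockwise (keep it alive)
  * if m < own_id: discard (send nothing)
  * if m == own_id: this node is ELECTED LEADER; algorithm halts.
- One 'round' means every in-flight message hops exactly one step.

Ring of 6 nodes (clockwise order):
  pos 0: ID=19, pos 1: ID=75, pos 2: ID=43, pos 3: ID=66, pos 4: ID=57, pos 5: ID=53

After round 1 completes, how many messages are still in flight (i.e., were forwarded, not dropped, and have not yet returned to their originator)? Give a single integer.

Round 1: pos1(id75) recv 19: drop; pos2(id43) recv 75: fwd; pos3(id66) recv 43: drop; pos4(id57) recv 66: fwd; pos5(id53) recv 57: fwd; pos0(id19) recv 53: fwd
After round 1: 4 messages still in flight

Answer: 4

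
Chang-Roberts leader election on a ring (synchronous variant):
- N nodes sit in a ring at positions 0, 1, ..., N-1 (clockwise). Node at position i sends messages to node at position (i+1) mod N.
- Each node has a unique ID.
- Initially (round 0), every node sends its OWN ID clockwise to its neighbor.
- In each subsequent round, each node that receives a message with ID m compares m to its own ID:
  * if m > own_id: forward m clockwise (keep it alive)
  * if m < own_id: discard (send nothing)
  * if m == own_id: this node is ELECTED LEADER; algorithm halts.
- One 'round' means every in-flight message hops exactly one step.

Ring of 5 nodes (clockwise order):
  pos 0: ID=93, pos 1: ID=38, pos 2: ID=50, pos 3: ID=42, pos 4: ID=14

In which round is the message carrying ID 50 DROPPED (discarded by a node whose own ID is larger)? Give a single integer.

Round 1: pos1(id38) recv 93: fwd; pos2(id50) recv 38: drop; pos3(id42) recv 50: fwd; pos4(id14) recv 42: fwd; pos0(id93) recv 14: drop
Round 2: pos2(id50) recv 93: fwd; pos4(id14) recv 50: fwd; pos0(id93) recv 42: drop
Round 3: pos3(id42) recv 93: fwd; pos0(id93) recv 50: drop
Round 4: pos4(id14) recv 93: fwd
Round 5: pos0(id93) recv 93: ELECTED
Message ID 50 originates at pos 2; dropped at pos 0 in round 3

Answer: 3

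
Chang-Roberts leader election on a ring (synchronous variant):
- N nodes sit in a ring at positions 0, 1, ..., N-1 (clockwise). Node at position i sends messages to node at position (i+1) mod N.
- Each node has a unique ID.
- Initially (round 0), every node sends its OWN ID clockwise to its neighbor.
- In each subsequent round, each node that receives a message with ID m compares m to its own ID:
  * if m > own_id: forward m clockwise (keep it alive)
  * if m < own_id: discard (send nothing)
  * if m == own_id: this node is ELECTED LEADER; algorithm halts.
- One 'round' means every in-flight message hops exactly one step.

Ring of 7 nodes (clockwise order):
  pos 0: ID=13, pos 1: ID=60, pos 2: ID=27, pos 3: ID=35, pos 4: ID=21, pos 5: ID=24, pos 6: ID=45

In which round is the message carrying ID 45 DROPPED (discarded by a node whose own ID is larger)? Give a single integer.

Answer: 2

Derivation:
Round 1: pos1(id60) recv 13: drop; pos2(id27) recv 60: fwd; pos3(id35) recv 27: drop; pos4(id21) recv 35: fwd; pos5(id24) recv 21: drop; pos6(id45) recv 24: drop; pos0(id13) recv 45: fwd
Round 2: pos3(id35) recv 60: fwd; pos5(id24) recv 35: fwd; pos1(id60) recv 45: drop
Round 3: pos4(id21) recv 60: fwd; pos6(id45) recv 35: drop
Round 4: pos5(id24) recv 60: fwd
Round 5: pos6(id45) recv 60: fwd
Round 6: pos0(id13) recv 60: fwd
Round 7: pos1(id60) recv 60: ELECTED
Message ID 45 originates at pos 6; dropped at pos 1 in round 2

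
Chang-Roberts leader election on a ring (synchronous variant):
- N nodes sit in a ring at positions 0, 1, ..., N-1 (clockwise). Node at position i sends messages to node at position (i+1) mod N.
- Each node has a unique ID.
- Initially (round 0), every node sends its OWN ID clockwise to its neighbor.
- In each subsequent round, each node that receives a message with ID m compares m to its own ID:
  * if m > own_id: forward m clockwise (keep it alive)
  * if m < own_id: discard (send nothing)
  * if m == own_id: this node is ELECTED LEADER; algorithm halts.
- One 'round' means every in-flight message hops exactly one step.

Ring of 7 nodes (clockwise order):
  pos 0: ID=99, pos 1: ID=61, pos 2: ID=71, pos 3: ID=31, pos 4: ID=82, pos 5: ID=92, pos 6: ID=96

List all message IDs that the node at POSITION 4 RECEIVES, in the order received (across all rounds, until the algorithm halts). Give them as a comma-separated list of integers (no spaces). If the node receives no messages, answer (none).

Round 1: pos1(id61) recv 99: fwd; pos2(id71) recv 61: drop; pos3(id31) recv 71: fwd; pos4(id82) recv 31: drop; pos5(id92) recv 82: drop; pos6(id96) recv 92: drop; pos0(id99) recv 96: drop
Round 2: pos2(id71) recv 99: fwd; pos4(id82) recv 71: drop
Round 3: pos3(id31) recv 99: fwd
Round 4: pos4(id82) recv 99: fwd
Round 5: pos5(id92) recv 99: fwd
Round 6: pos6(id96) recv 99: fwd
Round 7: pos0(id99) recv 99: ELECTED

Answer: 31,71,99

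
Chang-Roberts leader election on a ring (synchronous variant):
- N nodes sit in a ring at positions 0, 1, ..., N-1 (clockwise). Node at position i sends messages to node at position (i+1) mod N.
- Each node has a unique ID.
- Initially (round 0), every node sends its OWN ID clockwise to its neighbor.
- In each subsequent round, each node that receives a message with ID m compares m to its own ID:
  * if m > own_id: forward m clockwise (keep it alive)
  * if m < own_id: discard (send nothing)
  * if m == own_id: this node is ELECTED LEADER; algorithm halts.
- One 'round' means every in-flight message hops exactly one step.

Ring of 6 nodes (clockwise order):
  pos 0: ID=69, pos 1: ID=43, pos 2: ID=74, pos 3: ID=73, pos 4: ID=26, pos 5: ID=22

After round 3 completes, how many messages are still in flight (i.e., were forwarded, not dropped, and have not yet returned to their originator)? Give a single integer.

Round 1: pos1(id43) recv 69: fwd; pos2(id74) recv 43: drop; pos3(id73) recv 74: fwd; pos4(id26) recv 73: fwd; pos5(id22) recv 26: fwd; pos0(id69) recv 22: drop
Round 2: pos2(id74) recv 69: drop; pos4(id26) recv 74: fwd; pos5(id22) recv 73: fwd; pos0(id69) recv 26: drop
Round 3: pos5(id22) recv 74: fwd; pos0(id69) recv 73: fwd
After round 3: 2 messages still in flight

Answer: 2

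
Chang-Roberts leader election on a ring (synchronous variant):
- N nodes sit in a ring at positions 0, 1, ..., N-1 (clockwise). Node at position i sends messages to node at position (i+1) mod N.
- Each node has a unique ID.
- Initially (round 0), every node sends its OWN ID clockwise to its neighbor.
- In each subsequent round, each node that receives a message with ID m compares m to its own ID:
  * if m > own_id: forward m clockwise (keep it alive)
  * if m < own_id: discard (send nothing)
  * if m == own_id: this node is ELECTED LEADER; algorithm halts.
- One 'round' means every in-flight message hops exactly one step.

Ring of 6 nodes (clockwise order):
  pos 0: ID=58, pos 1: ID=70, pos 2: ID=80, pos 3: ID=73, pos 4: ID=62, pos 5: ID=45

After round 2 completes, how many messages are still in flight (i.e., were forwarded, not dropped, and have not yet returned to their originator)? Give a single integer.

Round 1: pos1(id70) recv 58: drop; pos2(id80) recv 70: drop; pos3(id73) recv 80: fwd; pos4(id62) recv 73: fwd; pos5(id45) recv 62: fwd; pos0(id58) recv 45: drop
Round 2: pos4(id62) recv 80: fwd; pos5(id45) recv 73: fwd; pos0(id58) recv 62: fwd
After round 2: 3 messages still in flight

Answer: 3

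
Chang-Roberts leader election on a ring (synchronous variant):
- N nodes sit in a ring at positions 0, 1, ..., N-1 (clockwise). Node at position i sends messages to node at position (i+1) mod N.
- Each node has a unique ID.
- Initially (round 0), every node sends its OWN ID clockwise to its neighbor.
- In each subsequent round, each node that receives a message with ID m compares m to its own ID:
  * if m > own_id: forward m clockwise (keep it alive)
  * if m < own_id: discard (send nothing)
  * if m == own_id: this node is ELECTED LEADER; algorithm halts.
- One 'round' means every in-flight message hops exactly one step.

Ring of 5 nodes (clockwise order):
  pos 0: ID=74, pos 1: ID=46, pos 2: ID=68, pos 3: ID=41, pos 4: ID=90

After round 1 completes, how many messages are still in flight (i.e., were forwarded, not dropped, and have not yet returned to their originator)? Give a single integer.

Round 1: pos1(id46) recv 74: fwd; pos2(id68) recv 46: drop; pos3(id41) recv 68: fwd; pos4(id90) recv 41: drop; pos0(id74) recv 90: fwd
After round 1: 3 messages still in flight

Answer: 3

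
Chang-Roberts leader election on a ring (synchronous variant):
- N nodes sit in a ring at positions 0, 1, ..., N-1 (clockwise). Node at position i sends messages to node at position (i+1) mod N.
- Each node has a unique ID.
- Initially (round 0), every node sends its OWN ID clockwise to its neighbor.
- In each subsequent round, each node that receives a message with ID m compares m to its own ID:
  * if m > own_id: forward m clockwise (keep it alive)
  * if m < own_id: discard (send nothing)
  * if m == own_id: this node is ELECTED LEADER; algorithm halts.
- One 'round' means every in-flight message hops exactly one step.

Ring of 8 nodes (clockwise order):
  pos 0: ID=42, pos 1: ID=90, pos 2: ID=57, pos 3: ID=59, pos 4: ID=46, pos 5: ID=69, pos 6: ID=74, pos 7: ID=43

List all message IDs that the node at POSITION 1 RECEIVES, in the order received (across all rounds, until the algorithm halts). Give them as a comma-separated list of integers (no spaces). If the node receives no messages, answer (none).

Round 1: pos1(id90) recv 42: drop; pos2(id57) recv 90: fwd; pos3(id59) recv 57: drop; pos4(id46) recv 59: fwd; pos5(id69) recv 46: drop; pos6(id74) recv 69: drop; pos7(id43) recv 74: fwd; pos0(id42) recv 43: fwd
Round 2: pos3(id59) recv 90: fwd; pos5(id69) recv 59: drop; pos0(id42) recv 74: fwd; pos1(id90) recv 43: drop
Round 3: pos4(id46) recv 90: fwd; pos1(id90) recv 74: drop
Round 4: pos5(id69) recv 90: fwd
Round 5: pos6(id74) recv 90: fwd
Round 6: pos7(id43) recv 90: fwd
Round 7: pos0(id42) recv 90: fwd
Round 8: pos1(id90) recv 90: ELECTED

Answer: 42,43,74,90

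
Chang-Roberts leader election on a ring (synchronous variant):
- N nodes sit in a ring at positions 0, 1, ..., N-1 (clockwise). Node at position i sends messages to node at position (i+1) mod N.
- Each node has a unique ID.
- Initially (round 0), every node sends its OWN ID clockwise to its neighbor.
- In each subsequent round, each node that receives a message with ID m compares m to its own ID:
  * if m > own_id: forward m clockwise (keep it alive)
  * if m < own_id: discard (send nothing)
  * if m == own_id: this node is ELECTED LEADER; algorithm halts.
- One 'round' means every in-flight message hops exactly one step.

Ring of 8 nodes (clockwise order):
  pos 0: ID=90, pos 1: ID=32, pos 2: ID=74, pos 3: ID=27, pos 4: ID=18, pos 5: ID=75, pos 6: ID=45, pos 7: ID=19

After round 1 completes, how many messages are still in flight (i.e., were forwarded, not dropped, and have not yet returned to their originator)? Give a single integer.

Round 1: pos1(id32) recv 90: fwd; pos2(id74) recv 32: drop; pos3(id27) recv 74: fwd; pos4(id18) recv 27: fwd; pos5(id75) recv 18: drop; pos6(id45) recv 75: fwd; pos7(id19) recv 45: fwd; pos0(id90) recv 19: drop
After round 1: 5 messages still in flight

Answer: 5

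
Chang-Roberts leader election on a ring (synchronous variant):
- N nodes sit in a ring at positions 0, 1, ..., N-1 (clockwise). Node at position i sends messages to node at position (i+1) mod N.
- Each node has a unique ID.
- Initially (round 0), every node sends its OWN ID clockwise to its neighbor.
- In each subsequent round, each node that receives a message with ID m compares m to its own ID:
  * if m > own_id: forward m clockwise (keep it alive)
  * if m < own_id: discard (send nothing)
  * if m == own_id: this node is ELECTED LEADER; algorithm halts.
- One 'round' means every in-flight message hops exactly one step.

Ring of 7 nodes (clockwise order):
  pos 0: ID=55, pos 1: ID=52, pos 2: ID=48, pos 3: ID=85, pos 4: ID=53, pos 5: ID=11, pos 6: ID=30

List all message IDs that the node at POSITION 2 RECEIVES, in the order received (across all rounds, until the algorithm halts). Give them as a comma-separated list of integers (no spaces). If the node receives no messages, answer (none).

Round 1: pos1(id52) recv 55: fwd; pos2(id48) recv 52: fwd; pos3(id85) recv 48: drop; pos4(id53) recv 85: fwd; pos5(id11) recv 53: fwd; pos6(id30) recv 11: drop; pos0(id55) recv 30: drop
Round 2: pos2(id48) recv 55: fwd; pos3(id85) recv 52: drop; pos5(id11) recv 85: fwd; pos6(id30) recv 53: fwd
Round 3: pos3(id85) recv 55: drop; pos6(id30) recv 85: fwd; pos0(id55) recv 53: drop
Round 4: pos0(id55) recv 85: fwd
Round 5: pos1(id52) recv 85: fwd
Round 6: pos2(id48) recv 85: fwd
Round 7: pos3(id85) recv 85: ELECTED

Answer: 52,55,85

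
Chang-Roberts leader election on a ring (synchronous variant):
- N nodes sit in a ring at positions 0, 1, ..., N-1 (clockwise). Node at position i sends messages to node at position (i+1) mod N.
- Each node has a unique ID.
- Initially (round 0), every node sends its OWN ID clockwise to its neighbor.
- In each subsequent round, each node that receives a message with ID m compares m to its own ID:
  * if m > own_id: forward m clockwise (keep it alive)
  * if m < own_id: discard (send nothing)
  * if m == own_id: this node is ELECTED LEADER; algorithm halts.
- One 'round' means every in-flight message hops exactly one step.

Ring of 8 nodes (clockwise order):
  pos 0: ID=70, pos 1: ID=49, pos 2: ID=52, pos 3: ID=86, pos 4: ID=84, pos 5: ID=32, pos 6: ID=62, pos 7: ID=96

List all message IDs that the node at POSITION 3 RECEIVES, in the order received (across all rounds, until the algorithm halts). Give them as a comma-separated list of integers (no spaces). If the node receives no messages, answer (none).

Answer: 52,70,96

Derivation:
Round 1: pos1(id49) recv 70: fwd; pos2(id52) recv 49: drop; pos3(id86) recv 52: drop; pos4(id84) recv 86: fwd; pos5(id32) recv 84: fwd; pos6(id62) recv 32: drop; pos7(id96) recv 62: drop; pos0(id70) recv 96: fwd
Round 2: pos2(id52) recv 70: fwd; pos5(id32) recv 86: fwd; pos6(id62) recv 84: fwd; pos1(id49) recv 96: fwd
Round 3: pos3(id86) recv 70: drop; pos6(id62) recv 86: fwd; pos7(id96) recv 84: drop; pos2(id52) recv 96: fwd
Round 4: pos7(id96) recv 86: drop; pos3(id86) recv 96: fwd
Round 5: pos4(id84) recv 96: fwd
Round 6: pos5(id32) recv 96: fwd
Round 7: pos6(id62) recv 96: fwd
Round 8: pos7(id96) recv 96: ELECTED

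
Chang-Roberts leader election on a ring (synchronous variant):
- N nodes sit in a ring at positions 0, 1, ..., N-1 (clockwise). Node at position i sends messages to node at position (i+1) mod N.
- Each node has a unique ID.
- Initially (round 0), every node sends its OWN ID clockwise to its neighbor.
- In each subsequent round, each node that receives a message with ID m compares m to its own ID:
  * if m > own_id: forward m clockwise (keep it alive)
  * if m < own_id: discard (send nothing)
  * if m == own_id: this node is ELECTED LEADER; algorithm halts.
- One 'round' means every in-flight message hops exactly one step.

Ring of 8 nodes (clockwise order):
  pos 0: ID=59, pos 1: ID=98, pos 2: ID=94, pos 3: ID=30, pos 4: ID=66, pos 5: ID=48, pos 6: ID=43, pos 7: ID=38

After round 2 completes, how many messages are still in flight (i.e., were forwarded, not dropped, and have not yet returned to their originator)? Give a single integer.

Round 1: pos1(id98) recv 59: drop; pos2(id94) recv 98: fwd; pos3(id30) recv 94: fwd; pos4(id66) recv 30: drop; pos5(id48) recv 66: fwd; pos6(id43) recv 48: fwd; pos7(id38) recv 43: fwd; pos0(id59) recv 38: drop
Round 2: pos3(id30) recv 98: fwd; pos4(id66) recv 94: fwd; pos6(id43) recv 66: fwd; pos7(id38) recv 48: fwd; pos0(id59) recv 43: drop
After round 2: 4 messages still in flight

Answer: 4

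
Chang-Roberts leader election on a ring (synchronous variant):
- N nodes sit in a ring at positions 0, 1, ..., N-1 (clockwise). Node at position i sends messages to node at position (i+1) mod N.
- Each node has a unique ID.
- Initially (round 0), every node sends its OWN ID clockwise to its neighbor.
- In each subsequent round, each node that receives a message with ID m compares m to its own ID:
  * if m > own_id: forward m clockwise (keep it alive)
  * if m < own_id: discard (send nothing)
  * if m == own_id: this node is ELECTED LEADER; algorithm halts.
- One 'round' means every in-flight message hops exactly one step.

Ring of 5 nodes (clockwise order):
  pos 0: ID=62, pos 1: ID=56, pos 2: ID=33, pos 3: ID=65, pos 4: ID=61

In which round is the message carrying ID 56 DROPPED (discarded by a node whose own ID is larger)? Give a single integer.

Answer: 2

Derivation:
Round 1: pos1(id56) recv 62: fwd; pos2(id33) recv 56: fwd; pos3(id65) recv 33: drop; pos4(id61) recv 65: fwd; pos0(id62) recv 61: drop
Round 2: pos2(id33) recv 62: fwd; pos3(id65) recv 56: drop; pos0(id62) recv 65: fwd
Round 3: pos3(id65) recv 62: drop; pos1(id56) recv 65: fwd
Round 4: pos2(id33) recv 65: fwd
Round 5: pos3(id65) recv 65: ELECTED
Message ID 56 originates at pos 1; dropped at pos 3 in round 2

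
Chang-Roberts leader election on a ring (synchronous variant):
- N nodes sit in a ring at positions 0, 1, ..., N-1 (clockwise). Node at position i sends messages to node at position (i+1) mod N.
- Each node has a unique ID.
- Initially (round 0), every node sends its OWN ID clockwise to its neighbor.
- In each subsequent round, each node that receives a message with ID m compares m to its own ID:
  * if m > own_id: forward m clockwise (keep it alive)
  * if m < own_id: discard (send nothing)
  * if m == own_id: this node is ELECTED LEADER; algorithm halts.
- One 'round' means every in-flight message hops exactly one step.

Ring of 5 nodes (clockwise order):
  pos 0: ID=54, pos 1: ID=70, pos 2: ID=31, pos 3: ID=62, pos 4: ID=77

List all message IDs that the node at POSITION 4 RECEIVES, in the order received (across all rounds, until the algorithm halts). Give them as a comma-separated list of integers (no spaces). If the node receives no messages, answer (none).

Answer: 62,70,77

Derivation:
Round 1: pos1(id70) recv 54: drop; pos2(id31) recv 70: fwd; pos3(id62) recv 31: drop; pos4(id77) recv 62: drop; pos0(id54) recv 77: fwd
Round 2: pos3(id62) recv 70: fwd; pos1(id70) recv 77: fwd
Round 3: pos4(id77) recv 70: drop; pos2(id31) recv 77: fwd
Round 4: pos3(id62) recv 77: fwd
Round 5: pos4(id77) recv 77: ELECTED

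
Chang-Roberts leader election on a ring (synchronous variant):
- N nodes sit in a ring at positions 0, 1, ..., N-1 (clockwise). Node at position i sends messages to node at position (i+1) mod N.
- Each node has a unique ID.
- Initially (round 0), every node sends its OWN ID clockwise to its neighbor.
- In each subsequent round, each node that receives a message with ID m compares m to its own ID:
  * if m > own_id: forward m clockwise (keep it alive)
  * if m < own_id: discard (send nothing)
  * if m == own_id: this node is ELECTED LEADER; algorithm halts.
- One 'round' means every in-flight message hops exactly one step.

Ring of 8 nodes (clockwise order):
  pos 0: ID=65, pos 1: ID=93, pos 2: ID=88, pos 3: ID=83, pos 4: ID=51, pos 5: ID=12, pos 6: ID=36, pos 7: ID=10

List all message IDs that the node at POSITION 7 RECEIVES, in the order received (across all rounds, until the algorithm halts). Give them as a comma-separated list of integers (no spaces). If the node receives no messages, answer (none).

Answer: 36,51,83,88,93

Derivation:
Round 1: pos1(id93) recv 65: drop; pos2(id88) recv 93: fwd; pos3(id83) recv 88: fwd; pos4(id51) recv 83: fwd; pos5(id12) recv 51: fwd; pos6(id36) recv 12: drop; pos7(id10) recv 36: fwd; pos0(id65) recv 10: drop
Round 2: pos3(id83) recv 93: fwd; pos4(id51) recv 88: fwd; pos5(id12) recv 83: fwd; pos6(id36) recv 51: fwd; pos0(id65) recv 36: drop
Round 3: pos4(id51) recv 93: fwd; pos5(id12) recv 88: fwd; pos6(id36) recv 83: fwd; pos7(id10) recv 51: fwd
Round 4: pos5(id12) recv 93: fwd; pos6(id36) recv 88: fwd; pos7(id10) recv 83: fwd; pos0(id65) recv 51: drop
Round 5: pos6(id36) recv 93: fwd; pos7(id10) recv 88: fwd; pos0(id65) recv 83: fwd
Round 6: pos7(id10) recv 93: fwd; pos0(id65) recv 88: fwd; pos1(id93) recv 83: drop
Round 7: pos0(id65) recv 93: fwd; pos1(id93) recv 88: drop
Round 8: pos1(id93) recv 93: ELECTED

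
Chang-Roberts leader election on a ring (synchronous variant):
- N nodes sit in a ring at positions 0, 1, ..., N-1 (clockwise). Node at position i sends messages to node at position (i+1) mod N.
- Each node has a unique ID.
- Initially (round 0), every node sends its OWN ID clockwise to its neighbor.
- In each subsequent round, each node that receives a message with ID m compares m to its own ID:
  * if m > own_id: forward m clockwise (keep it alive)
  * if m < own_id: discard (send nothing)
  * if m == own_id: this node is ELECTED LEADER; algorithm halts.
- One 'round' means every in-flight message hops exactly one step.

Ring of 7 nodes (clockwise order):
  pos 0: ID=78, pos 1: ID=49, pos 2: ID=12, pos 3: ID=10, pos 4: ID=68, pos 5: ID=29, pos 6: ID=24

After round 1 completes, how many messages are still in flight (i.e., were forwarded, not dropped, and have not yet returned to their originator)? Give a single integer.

Answer: 5

Derivation:
Round 1: pos1(id49) recv 78: fwd; pos2(id12) recv 49: fwd; pos3(id10) recv 12: fwd; pos4(id68) recv 10: drop; pos5(id29) recv 68: fwd; pos6(id24) recv 29: fwd; pos0(id78) recv 24: drop
After round 1: 5 messages still in flight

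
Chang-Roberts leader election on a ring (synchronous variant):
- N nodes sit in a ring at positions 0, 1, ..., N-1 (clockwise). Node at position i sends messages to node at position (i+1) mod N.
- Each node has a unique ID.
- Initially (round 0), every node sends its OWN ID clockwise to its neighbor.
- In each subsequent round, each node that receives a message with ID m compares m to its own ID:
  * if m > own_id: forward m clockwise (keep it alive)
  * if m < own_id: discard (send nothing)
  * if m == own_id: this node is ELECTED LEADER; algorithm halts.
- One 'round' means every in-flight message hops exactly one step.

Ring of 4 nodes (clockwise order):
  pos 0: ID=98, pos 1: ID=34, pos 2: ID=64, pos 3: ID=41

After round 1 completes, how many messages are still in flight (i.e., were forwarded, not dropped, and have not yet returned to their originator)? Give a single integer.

Round 1: pos1(id34) recv 98: fwd; pos2(id64) recv 34: drop; pos3(id41) recv 64: fwd; pos0(id98) recv 41: drop
After round 1: 2 messages still in flight

Answer: 2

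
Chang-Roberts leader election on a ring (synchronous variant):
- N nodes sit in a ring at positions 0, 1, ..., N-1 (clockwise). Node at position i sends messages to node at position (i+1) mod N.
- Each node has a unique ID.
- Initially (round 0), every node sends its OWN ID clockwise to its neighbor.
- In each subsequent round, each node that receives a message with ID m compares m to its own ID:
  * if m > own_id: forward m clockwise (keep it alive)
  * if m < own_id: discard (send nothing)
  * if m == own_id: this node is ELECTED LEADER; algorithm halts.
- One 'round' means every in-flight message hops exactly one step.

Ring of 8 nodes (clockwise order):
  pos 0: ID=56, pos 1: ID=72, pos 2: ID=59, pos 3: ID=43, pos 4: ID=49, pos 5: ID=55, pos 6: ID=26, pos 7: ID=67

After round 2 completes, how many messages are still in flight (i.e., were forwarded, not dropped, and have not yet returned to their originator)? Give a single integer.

Round 1: pos1(id72) recv 56: drop; pos2(id59) recv 72: fwd; pos3(id43) recv 59: fwd; pos4(id49) recv 43: drop; pos5(id55) recv 49: drop; pos6(id26) recv 55: fwd; pos7(id67) recv 26: drop; pos0(id56) recv 67: fwd
Round 2: pos3(id43) recv 72: fwd; pos4(id49) recv 59: fwd; pos7(id67) recv 55: drop; pos1(id72) recv 67: drop
After round 2: 2 messages still in flight

Answer: 2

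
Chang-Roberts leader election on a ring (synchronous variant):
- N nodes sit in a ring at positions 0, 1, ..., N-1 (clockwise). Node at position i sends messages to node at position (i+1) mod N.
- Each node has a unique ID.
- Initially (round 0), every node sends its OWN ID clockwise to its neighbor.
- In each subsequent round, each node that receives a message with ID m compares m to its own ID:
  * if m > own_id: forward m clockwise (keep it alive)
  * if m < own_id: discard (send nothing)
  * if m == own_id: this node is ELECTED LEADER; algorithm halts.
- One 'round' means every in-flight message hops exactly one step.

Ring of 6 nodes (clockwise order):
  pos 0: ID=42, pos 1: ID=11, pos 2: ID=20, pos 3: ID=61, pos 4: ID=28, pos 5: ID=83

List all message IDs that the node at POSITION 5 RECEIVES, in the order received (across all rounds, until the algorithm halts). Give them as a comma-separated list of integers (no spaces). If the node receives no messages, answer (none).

Round 1: pos1(id11) recv 42: fwd; pos2(id20) recv 11: drop; pos3(id61) recv 20: drop; pos4(id28) recv 61: fwd; pos5(id83) recv 28: drop; pos0(id42) recv 83: fwd
Round 2: pos2(id20) recv 42: fwd; pos5(id83) recv 61: drop; pos1(id11) recv 83: fwd
Round 3: pos3(id61) recv 42: drop; pos2(id20) recv 83: fwd
Round 4: pos3(id61) recv 83: fwd
Round 5: pos4(id28) recv 83: fwd
Round 6: pos5(id83) recv 83: ELECTED

Answer: 28,61,83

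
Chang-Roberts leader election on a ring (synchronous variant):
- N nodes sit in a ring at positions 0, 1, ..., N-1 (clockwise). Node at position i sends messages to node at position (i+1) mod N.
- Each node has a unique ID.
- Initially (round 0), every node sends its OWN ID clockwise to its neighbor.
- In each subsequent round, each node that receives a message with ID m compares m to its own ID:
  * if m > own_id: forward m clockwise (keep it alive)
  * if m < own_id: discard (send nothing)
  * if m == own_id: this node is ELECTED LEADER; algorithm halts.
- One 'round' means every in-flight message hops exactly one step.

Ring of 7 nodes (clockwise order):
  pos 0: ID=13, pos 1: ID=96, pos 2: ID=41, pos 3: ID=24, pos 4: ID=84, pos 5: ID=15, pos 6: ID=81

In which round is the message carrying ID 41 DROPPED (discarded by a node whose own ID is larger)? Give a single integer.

Answer: 2

Derivation:
Round 1: pos1(id96) recv 13: drop; pos2(id41) recv 96: fwd; pos3(id24) recv 41: fwd; pos4(id84) recv 24: drop; pos5(id15) recv 84: fwd; pos6(id81) recv 15: drop; pos0(id13) recv 81: fwd
Round 2: pos3(id24) recv 96: fwd; pos4(id84) recv 41: drop; pos6(id81) recv 84: fwd; pos1(id96) recv 81: drop
Round 3: pos4(id84) recv 96: fwd; pos0(id13) recv 84: fwd
Round 4: pos5(id15) recv 96: fwd; pos1(id96) recv 84: drop
Round 5: pos6(id81) recv 96: fwd
Round 6: pos0(id13) recv 96: fwd
Round 7: pos1(id96) recv 96: ELECTED
Message ID 41 originates at pos 2; dropped at pos 4 in round 2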